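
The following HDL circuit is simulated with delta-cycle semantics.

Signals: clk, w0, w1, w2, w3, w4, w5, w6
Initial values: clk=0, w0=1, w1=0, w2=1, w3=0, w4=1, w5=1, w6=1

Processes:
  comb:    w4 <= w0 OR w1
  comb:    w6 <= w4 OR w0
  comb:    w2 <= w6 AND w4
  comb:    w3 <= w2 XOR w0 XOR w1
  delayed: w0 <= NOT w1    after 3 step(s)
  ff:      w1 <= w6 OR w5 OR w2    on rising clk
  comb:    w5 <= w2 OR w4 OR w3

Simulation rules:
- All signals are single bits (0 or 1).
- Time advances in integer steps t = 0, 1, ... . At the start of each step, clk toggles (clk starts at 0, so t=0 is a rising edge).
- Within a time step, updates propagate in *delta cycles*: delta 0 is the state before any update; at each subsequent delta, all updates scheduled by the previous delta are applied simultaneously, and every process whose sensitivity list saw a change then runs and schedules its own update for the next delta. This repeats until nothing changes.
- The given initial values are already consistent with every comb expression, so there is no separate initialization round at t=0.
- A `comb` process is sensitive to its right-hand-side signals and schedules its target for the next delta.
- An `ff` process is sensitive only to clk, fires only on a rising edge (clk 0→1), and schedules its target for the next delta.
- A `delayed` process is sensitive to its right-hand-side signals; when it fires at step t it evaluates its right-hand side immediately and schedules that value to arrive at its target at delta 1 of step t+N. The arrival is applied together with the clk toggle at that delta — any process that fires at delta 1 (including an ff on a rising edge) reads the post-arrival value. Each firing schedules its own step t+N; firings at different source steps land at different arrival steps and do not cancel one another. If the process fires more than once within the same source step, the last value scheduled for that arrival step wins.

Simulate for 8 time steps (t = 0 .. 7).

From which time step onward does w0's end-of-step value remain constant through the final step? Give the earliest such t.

[bits: w6,clk,w2,w3,w1,w4,w5,w0]
t=0: Δ0=10100111 Δ1=11100111 Δ2=11101111 Δ3=11111111 | 3Δ
t=1: Δ0=11111111 Δ1=10111111 | 1Δ
t=2: Δ0=10111111 Δ1=11111111 | 1Δ
t=3: Δ0=11111111 Δ1=10111110 Δ2=10101110 | 2Δ
t=4: Δ0=10101110 Δ1=11101110 | 1Δ
t=5: Δ0=11101110 Δ1=10101110 | 1Δ
t=6: Δ0=10101110 Δ1=11101110 | 1Δ
t=7: Δ0=11101110 Δ1=10101110 | 1Δ

3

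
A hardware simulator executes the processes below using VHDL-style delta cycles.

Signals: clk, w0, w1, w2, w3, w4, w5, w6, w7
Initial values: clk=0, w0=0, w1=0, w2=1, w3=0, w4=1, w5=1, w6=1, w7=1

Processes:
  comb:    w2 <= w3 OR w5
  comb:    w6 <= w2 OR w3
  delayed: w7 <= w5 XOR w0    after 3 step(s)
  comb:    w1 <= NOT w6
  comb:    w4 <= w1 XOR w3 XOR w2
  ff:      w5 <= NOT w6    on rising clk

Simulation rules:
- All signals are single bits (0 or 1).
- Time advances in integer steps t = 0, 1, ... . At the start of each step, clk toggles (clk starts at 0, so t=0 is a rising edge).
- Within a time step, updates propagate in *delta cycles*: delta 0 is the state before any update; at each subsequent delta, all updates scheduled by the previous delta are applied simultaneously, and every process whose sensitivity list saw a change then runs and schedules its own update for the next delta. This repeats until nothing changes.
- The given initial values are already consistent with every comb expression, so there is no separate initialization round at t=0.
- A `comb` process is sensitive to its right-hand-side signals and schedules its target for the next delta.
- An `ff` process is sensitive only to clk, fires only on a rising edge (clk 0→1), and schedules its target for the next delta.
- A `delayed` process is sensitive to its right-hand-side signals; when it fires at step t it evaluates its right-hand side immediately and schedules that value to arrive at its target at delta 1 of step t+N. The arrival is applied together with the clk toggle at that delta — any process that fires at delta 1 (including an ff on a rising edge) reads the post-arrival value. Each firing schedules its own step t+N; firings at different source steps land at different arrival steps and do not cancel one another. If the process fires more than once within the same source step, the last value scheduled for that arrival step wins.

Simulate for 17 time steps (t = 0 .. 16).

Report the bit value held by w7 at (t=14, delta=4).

t=0 Δ0: w7=1 w1=0 clk=0 w6=1 w5=1 w4=1 w0=0 w3=0 w2=1
  Δ1: clk:0→1
  Δ2: w5:1→0
  Δ3: w2:1→0
  Δ4: w6:1→0, w4:1→0
  Δ5: w1:0→1
  Δ6: w4:0→1
  (6Δ to stable)
t=1 Δ0: w7=1 w1=1 clk=1 w6=0 w5=0 w4=1 w0=0 w3=0 w2=0
  Δ1: clk:1→0
  (1Δ to stable)
t=2 Δ0: w7=1 w1=1 clk=0 w6=0 w5=0 w4=1 w0=0 w3=0 w2=0
  Δ1: clk:0→1
  Δ2: w5:0→1
  Δ3: w2:0→1
  Δ4: w6:0→1, w4:1→0
  Δ5: w1:1→0
  Δ6: w4:0→1
  (6Δ to stable)
t=3 Δ0: w7=1 w1=0 clk=1 w6=1 w5=1 w4=1 w0=0 w3=0 w2=1
  Δ1: w7:1→0, clk:1→0
  (1Δ to stable)
t=4 Δ0: w7=0 w1=0 clk=0 w6=1 w5=1 w4=1 w0=0 w3=0 w2=1
  Δ1: clk:0→1
  Δ2: w5:1→0
  Δ3: w2:1→0
  Δ4: w6:1→0, w4:1→0
  Δ5: w1:0→1
  Δ6: w4:0→1
  (6Δ to stable)
t=5 Δ0: w7=0 w1=1 clk=1 w6=0 w5=0 w4=1 w0=0 w3=0 w2=0
  Δ1: w7:0→1, clk:1→0
  (1Δ to stable)
t=6 Δ0: w7=1 w1=1 clk=0 w6=0 w5=0 w4=1 w0=0 w3=0 w2=0
  Δ1: clk:0→1
  Δ2: w5:0→1
  Δ3: w2:0→1
  Δ4: w6:0→1, w4:1→0
  Δ5: w1:1→0
  Δ6: w4:0→1
  (6Δ to stable)
t=7 Δ0: w7=1 w1=0 clk=1 w6=1 w5=1 w4=1 w0=0 w3=0 w2=1
  Δ1: w7:1→0, clk:1→0
  (1Δ to stable)
t=8 Δ0: w7=0 w1=0 clk=0 w6=1 w5=1 w4=1 w0=0 w3=0 w2=1
  Δ1: clk:0→1
  Δ2: w5:1→0
  Δ3: w2:1→0
  Δ4: w6:1→0, w4:1→0
  Δ5: w1:0→1
  Δ6: w4:0→1
  (6Δ to stable)
t=9 Δ0: w7=0 w1=1 clk=1 w6=0 w5=0 w4=1 w0=0 w3=0 w2=0
  Δ1: w7:0→1, clk:1→0
  (1Δ to stable)
t=10 Δ0: w7=1 w1=1 clk=0 w6=0 w5=0 w4=1 w0=0 w3=0 w2=0
  Δ1: clk:0→1
  Δ2: w5:0→1
  Δ3: w2:0→1
  Δ4: w6:0→1, w4:1→0
  Δ5: w1:1→0
  Δ6: w4:0→1
  (6Δ to stable)
t=11 Δ0: w7=1 w1=0 clk=1 w6=1 w5=1 w4=1 w0=0 w3=0 w2=1
  Δ1: w7:1→0, clk:1→0
  (1Δ to stable)
t=12 Δ0: w7=0 w1=0 clk=0 w6=1 w5=1 w4=1 w0=0 w3=0 w2=1
  Δ1: clk:0→1
  Δ2: w5:1→0
  Δ3: w2:1→0
  Δ4: w6:1→0, w4:1→0
  Δ5: w1:0→1
  Δ6: w4:0→1
  (6Δ to stable)
t=13 Δ0: w7=0 w1=1 clk=1 w6=0 w5=0 w4=1 w0=0 w3=0 w2=0
  Δ1: w7:0→1, clk:1→0
  (1Δ to stable)
t=14 Δ0: w7=1 w1=1 clk=0 w6=0 w5=0 w4=1 w0=0 w3=0 w2=0
  Δ1: clk:0→1
  Δ2: w5:0→1
  Δ3: w2:0→1
  Δ4: w6:0→1, w4:1→0
  Δ5: w1:1→0
  Δ6: w4:0→1
  (6Δ to stable)
t=15 Δ0: w7=1 w1=0 clk=1 w6=1 w5=1 w4=1 w0=0 w3=0 w2=1
  Δ1: w7:1→0, clk:1→0
  (1Δ to stable)
t=16 Δ0: w7=0 w1=0 clk=0 w6=1 w5=1 w4=1 w0=0 w3=0 w2=1
  Δ1: clk:0→1
  Δ2: w5:1→0
  Δ3: w2:1→0
  Δ4: w6:1→0, w4:1→0
  Δ5: w1:0→1
  Δ6: w4:0→1
  (6Δ to stable)

1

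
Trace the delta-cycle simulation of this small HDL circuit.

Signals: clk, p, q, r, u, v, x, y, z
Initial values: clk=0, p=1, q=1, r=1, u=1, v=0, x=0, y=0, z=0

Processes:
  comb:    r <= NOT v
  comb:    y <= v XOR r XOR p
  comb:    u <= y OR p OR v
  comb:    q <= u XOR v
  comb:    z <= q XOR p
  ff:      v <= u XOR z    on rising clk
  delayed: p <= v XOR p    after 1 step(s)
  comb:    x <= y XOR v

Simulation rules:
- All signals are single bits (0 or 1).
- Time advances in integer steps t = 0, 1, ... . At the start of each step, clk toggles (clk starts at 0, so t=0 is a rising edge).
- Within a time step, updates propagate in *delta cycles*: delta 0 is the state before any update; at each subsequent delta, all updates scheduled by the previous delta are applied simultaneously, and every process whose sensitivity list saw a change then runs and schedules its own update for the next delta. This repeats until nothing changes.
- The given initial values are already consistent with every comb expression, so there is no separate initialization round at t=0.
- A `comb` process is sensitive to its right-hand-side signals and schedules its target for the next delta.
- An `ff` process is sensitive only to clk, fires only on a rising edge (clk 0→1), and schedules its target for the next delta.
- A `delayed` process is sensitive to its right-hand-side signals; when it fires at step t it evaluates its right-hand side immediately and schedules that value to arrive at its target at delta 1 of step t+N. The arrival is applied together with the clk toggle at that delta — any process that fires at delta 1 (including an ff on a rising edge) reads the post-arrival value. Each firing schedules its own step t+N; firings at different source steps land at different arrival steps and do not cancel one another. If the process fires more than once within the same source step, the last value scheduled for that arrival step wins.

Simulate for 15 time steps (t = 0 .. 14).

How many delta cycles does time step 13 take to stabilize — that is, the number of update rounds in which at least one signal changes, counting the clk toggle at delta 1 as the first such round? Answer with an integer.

3

t=0 Δ0: clk=0 v=0 x=0 z=0 q=1 y=0 r=1 u=1 p=1
  Δ1: clk:0→1
  Δ2: v:0→1
  Δ3: x:0→1, q:1→0, y:0→1, r:1→0
  Δ4: x:1→0, z:0→1, y:1→0
  Δ5: x:0→1
  (5Δ to stable)
t=1 Δ0: clk=1 v=1 x=1 z=1 q=0 y=0 r=0 u=1 p=1
  Δ1: clk:1→0, p:1→0
  Δ2: z:1→0, y:0→1
  Δ3: x:1→0
  (3Δ to stable)
t=2 Δ0: clk=0 v=1 x=0 z=0 q=0 y=1 r=0 u=1 p=0
  Δ1: clk:0→1, p:0→1
  Δ2: z:0→1, y:1→0
  Δ3: x:0→1
  (3Δ to stable)
t=3 Δ0: clk=1 v=1 x=1 z=1 q=0 y=0 r=0 u=1 p=1
  Δ1: clk:1→0, p:1→0
  Δ2: z:1→0, y:0→1
  Δ3: x:1→0
  (3Δ to stable)
t=4 Δ0: clk=0 v=1 x=0 z=0 q=0 y=1 r=0 u=1 p=0
  Δ1: clk:0→1, p:0→1
  Δ2: z:0→1, y:1→0
  Δ3: x:0→1
  (3Δ to stable)
t=5 Δ0: clk=1 v=1 x=1 z=1 q=0 y=0 r=0 u=1 p=1
  Δ1: clk:1→0, p:1→0
  Δ2: z:1→0, y:0→1
  Δ3: x:1→0
  (3Δ to stable)
t=6 Δ0: clk=0 v=1 x=0 z=0 q=0 y=1 r=0 u=1 p=0
  Δ1: clk:0→1, p:0→1
  Δ2: z:0→1, y:1→0
  Δ3: x:0→1
  (3Δ to stable)
t=7 Δ0: clk=1 v=1 x=1 z=1 q=0 y=0 r=0 u=1 p=1
  Δ1: clk:1→0, p:1→0
  Δ2: z:1→0, y:0→1
  Δ3: x:1→0
  (3Δ to stable)
t=8 Δ0: clk=0 v=1 x=0 z=0 q=0 y=1 r=0 u=1 p=0
  Δ1: clk:0→1, p:0→1
  Δ2: z:0→1, y:1→0
  Δ3: x:0→1
  (3Δ to stable)
t=9 Δ0: clk=1 v=1 x=1 z=1 q=0 y=0 r=0 u=1 p=1
  Δ1: clk:1→0, p:1→0
  Δ2: z:1→0, y:0→1
  Δ3: x:1→0
  (3Δ to stable)
t=10 Δ0: clk=0 v=1 x=0 z=0 q=0 y=1 r=0 u=1 p=0
  Δ1: clk:0→1, p:0→1
  Δ2: z:0→1, y:1→0
  Δ3: x:0→1
  (3Δ to stable)
t=11 Δ0: clk=1 v=1 x=1 z=1 q=0 y=0 r=0 u=1 p=1
  Δ1: clk:1→0, p:1→0
  Δ2: z:1→0, y:0→1
  Δ3: x:1→0
  (3Δ to stable)
t=12 Δ0: clk=0 v=1 x=0 z=0 q=0 y=1 r=0 u=1 p=0
  Δ1: clk:0→1, p:0→1
  Δ2: z:0→1, y:1→0
  Δ3: x:0→1
  (3Δ to stable)
t=13 Δ0: clk=1 v=1 x=1 z=1 q=0 y=0 r=0 u=1 p=1
  Δ1: clk:1→0, p:1→0
  Δ2: z:1→0, y:0→1
  Δ3: x:1→0
  (3Δ to stable)
t=14 Δ0: clk=0 v=1 x=0 z=0 q=0 y=1 r=0 u=1 p=0
  Δ1: clk:0→1, p:0→1
  Δ2: z:0→1, y:1→0
  Δ3: x:0→1
  (3Δ to stable)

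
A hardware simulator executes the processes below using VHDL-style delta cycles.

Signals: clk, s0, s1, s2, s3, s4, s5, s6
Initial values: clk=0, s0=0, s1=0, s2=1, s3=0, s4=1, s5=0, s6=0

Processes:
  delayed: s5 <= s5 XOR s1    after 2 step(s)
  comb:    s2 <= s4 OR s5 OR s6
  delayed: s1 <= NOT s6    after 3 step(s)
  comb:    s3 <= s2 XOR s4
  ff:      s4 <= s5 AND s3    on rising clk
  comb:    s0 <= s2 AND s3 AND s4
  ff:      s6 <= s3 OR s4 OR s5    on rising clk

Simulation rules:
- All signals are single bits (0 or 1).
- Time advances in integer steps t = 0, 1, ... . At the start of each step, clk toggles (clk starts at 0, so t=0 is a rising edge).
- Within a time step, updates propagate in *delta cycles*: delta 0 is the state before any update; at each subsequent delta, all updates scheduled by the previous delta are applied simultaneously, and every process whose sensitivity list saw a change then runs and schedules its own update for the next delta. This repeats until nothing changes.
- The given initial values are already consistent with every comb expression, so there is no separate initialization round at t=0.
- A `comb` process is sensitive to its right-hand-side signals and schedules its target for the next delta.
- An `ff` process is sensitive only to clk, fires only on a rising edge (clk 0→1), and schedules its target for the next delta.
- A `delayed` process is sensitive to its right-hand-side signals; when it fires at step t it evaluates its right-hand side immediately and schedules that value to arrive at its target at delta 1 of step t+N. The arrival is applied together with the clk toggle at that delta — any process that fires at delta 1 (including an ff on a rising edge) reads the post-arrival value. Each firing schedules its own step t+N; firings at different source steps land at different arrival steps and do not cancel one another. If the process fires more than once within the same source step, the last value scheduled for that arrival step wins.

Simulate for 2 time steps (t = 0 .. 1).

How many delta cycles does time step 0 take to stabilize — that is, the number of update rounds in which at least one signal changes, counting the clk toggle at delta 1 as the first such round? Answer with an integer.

t=0 Δ0: s6=0 clk=0 s1=0 s0=0 s4=1 s2=1 s3=0 s5=0
  Δ1: clk:0→1
  Δ2: s6:0→1, s4:1→0
  Δ3: s3:0→1
  (3Δ to stable)
t=1 Δ0: s6=1 clk=1 s1=0 s0=0 s4=0 s2=1 s3=1 s5=0
  Δ1: clk:1→0
  (1Δ to stable)

3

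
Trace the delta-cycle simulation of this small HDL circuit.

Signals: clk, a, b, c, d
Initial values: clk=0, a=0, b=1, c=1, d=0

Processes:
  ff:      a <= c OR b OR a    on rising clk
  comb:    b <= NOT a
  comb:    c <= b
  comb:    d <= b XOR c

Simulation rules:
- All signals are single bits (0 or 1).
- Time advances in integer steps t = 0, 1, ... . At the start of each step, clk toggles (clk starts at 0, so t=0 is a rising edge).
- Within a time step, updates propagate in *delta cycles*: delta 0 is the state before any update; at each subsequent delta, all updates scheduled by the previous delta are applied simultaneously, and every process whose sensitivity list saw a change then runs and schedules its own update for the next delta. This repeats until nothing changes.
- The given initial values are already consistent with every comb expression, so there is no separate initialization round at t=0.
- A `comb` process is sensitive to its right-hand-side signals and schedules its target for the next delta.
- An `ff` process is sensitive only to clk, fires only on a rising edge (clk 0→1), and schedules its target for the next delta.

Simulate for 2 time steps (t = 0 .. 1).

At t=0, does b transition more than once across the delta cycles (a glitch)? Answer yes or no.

no

[bits: c,b,clk,a,d]
t=0: Δ0=11000 Δ1=11100 Δ2=11110 Δ3=10110 Δ4=00111 Δ5=00110 | 5Δ
t=1: Δ0=00110 Δ1=00010 | 1Δ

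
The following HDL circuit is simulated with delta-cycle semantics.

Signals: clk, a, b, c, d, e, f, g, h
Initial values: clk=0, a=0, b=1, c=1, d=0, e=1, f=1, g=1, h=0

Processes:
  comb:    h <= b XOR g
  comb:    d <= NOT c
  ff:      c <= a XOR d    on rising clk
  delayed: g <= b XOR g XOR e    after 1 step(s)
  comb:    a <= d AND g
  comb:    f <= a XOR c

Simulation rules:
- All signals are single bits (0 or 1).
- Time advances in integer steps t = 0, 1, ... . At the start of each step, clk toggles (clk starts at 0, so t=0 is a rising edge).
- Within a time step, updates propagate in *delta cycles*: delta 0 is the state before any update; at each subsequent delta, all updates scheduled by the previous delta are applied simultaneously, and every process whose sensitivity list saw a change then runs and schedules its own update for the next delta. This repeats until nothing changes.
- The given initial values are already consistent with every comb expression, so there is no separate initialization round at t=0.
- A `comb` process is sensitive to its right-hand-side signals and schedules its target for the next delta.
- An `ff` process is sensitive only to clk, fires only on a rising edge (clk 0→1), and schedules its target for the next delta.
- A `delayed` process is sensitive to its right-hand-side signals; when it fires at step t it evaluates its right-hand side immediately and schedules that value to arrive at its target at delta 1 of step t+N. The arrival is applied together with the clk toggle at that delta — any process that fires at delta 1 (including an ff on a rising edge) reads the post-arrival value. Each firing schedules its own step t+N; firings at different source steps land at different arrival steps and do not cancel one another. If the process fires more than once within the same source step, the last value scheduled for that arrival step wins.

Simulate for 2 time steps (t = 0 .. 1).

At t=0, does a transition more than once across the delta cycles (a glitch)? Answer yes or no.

[bits: b,g,e,a,c,clk,d,h,f]
t=0: Δ0=111010001 Δ1=111011001 Δ2=111001001 Δ3=111001100 Δ4=111101100 Δ5=111101101 | 5Δ
t=1: Δ0=111101101 Δ1=111100101 | 1Δ

no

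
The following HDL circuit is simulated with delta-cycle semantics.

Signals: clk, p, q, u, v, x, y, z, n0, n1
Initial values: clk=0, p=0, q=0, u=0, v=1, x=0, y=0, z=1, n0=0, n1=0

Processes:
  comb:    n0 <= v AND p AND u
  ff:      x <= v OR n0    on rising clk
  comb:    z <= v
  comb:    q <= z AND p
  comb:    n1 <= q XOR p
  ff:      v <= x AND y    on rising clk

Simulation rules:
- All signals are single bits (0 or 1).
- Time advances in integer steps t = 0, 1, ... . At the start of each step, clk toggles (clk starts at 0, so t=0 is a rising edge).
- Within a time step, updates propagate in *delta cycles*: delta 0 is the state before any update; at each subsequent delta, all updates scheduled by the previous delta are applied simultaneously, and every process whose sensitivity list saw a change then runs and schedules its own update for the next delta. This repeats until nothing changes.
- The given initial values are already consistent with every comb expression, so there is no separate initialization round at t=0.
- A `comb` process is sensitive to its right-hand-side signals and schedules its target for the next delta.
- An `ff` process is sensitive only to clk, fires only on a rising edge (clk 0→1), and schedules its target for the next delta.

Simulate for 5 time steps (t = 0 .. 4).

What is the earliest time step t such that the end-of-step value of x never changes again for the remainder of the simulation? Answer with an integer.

2

t0.Δ0 q=0 v=1 n0=0 n1=0 p=0 clk=0 z=1 y=0 u=0 x=0
t0.Δ1 q=0 v=1 n0=0 n1=0 p=0 clk=1 z=1 y=0 u=0 x=0
t0.Δ2 q=0 v=0 n0=0 n1=0 p=0 clk=1 z=1 y=0 u=0 x=1
t0.Δ3 q=0 v=0 n0=0 n1=0 p=0 clk=1 z=0 y=0 u=0 x=1
t1.Δ0 q=0 v=0 n0=0 n1=0 p=0 clk=1 z=0 y=0 u=0 x=1
t1.Δ1 q=0 v=0 n0=0 n1=0 p=0 clk=0 z=0 y=0 u=0 x=1
t2.Δ0 q=0 v=0 n0=0 n1=0 p=0 clk=0 z=0 y=0 u=0 x=1
t2.Δ1 q=0 v=0 n0=0 n1=0 p=0 clk=1 z=0 y=0 u=0 x=1
t2.Δ2 q=0 v=0 n0=0 n1=0 p=0 clk=1 z=0 y=0 u=0 x=0
t3.Δ0 q=0 v=0 n0=0 n1=0 p=0 clk=1 z=0 y=0 u=0 x=0
t3.Δ1 q=0 v=0 n0=0 n1=0 p=0 clk=0 z=0 y=0 u=0 x=0
t4.Δ0 q=0 v=0 n0=0 n1=0 p=0 clk=0 z=0 y=0 u=0 x=0
t4.Δ1 q=0 v=0 n0=0 n1=0 p=0 clk=1 z=0 y=0 u=0 x=0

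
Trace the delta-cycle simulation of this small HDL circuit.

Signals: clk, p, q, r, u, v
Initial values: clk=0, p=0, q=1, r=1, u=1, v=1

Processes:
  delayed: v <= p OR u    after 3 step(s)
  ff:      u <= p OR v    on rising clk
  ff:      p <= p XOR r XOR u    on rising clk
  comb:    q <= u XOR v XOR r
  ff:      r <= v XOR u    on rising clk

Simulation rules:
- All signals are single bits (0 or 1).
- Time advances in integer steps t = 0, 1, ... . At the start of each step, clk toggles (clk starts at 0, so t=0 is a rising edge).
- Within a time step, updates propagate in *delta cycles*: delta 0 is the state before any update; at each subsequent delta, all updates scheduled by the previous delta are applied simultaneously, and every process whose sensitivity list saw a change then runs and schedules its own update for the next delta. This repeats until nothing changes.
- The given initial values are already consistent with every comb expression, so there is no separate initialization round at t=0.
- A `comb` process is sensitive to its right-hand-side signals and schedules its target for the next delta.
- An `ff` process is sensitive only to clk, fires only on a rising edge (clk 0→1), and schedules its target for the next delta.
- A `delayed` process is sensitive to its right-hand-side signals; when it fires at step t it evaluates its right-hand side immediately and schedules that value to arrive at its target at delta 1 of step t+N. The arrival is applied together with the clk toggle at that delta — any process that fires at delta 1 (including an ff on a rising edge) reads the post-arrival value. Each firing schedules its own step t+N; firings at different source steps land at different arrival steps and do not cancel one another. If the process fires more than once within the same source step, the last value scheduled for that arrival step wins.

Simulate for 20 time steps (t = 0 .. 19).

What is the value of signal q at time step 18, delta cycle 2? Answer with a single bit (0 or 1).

0

[bits: p,q,u,clk,v,r]
t=0: Δ0=011011 Δ1=011111 Δ2=011110 Δ3=001110 | 3Δ
t=1: Δ0=001110 Δ1=001010 | 1Δ
t=2: Δ0=001010 Δ1=001110 Δ2=101110 | 2Δ
t=3: Δ0=101110 Δ1=101010 | 1Δ
t=4: Δ0=101010 Δ1=101110 Δ2=001110 | 2Δ
t=5: Δ0=001110 Δ1=001010 | 1Δ
t=6: Δ0=001010 Δ1=001110 Δ2=101110 | 2Δ
t=7: Δ0=101110 Δ1=101010 | 1Δ
t=8: Δ0=101010 Δ1=101110 Δ2=001110 | 2Δ
t=9: Δ0=001110 Δ1=001010 | 1Δ
t=10: Δ0=001010 Δ1=001110 Δ2=101110 | 2Δ
t=11: Δ0=101110 Δ1=101010 | 1Δ
t=12: Δ0=101010 Δ1=101110 Δ2=001110 | 2Δ
t=13: Δ0=001110 Δ1=001010 | 1Δ
t=14: Δ0=001010 Δ1=001110 Δ2=101110 | 2Δ
t=15: Δ0=101110 Δ1=101010 | 1Δ
t=16: Δ0=101010 Δ1=101110 Δ2=001110 | 2Δ
t=17: Δ0=001110 Δ1=001010 | 1Δ
t=18: Δ0=001010 Δ1=001110 Δ2=101110 | 2Δ
t=19: Δ0=101110 Δ1=101010 | 1Δ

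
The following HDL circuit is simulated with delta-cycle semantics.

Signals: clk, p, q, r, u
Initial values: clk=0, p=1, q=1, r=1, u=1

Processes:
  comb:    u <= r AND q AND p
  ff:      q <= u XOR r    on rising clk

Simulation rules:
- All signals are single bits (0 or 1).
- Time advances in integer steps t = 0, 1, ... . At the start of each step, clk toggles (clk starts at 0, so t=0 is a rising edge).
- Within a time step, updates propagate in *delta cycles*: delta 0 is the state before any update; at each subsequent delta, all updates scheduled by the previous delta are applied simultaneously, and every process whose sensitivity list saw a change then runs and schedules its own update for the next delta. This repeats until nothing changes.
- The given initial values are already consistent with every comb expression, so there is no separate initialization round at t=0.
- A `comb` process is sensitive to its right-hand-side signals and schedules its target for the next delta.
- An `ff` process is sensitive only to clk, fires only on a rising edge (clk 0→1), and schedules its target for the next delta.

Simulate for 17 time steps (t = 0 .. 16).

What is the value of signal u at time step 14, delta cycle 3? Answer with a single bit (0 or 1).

1

t0.Δ0 p=1 q=1 u=1 clk=0 r=1
t0.Δ1 p=1 q=1 u=1 clk=1 r=1
t0.Δ2 p=1 q=0 u=1 clk=1 r=1
t0.Δ3 p=1 q=0 u=0 clk=1 r=1
t1.Δ0 p=1 q=0 u=0 clk=1 r=1
t1.Δ1 p=1 q=0 u=0 clk=0 r=1
t2.Δ0 p=1 q=0 u=0 clk=0 r=1
t2.Δ1 p=1 q=0 u=0 clk=1 r=1
t2.Δ2 p=1 q=1 u=0 clk=1 r=1
t2.Δ3 p=1 q=1 u=1 clk=1 r=1
t3.Δ0 p=1 q=1 u=1 clk=1 r=1
t3.Δ1 p=1 q=1 u=1 clk=0 r=1
t4.Δ0 p=1 q=1 u=1 clk=0 r=1
t4.Δ1 p=1 q=1 u=1 clk=1 r=1
t4.Δ2 p=1 q=0 u=1 clk=1 r=1
t4.Δ3 p=1 q=0 u=0 clk=1 r=1
t5.Δ0 p=1 q=0 u=0 clk=1 r=1
t5.Δ1 p=1 q=0 u=0 clk=0 r=1
t6.Δ0 p=1 q=0 u=0 clk=0 r=1
t6.Δ1 p=1 q=0 u=0 clk=1 r=1
t6.Δ2 p=1 q=1 u=0 clk=1 r=1
t6.Δ3 p=1 q=1 u=1 clk=1 r=1
t7.Δ0 p=1 q=1 u=1 clk=1 r=1
t7.Δ1 p=1 q=1 u=1 clk=0 r=1
t8.Δ0 p=1 q=1 u=1 clk=0 r=1
t8.Δ1 p=1 q=1 u=1 clk=1 r=1
t8.Δ2 p=1 q=0 u=1 clk=1 r=1
t8.Δ3 p=1 q=0 u=0 clk=1 r=1
t9.Δ0 p=1 q=0 u=0 clk=1 r=1
t9.Δ1 p=1 q=0 u=0 clk=0 r=1
t10.Δ0 p=1 q=0 u=0 clk=0 r=1
t10.Δ1 p=1 q=0 u=0 clk=1 r=1
t10.Δ2 p=1 q=1 u=0 clk=1 r=1
t10.Δ3 p=1 q=1 u=1 clk=1 r=1
t11.Δ0 p=1 q=1 u=1 clk=1 r=1
t11.Δ1 p=1 q=1 u=1 clk=0 r=1
t12.Δ0 p=1 q=1 u=1 clk=0 r=1
t12.Δ1 p=1 q=1 u=1 clk=1 r=1
t12.Δ2 p=1 q=0 u=1 clk=1 r=1
t12.Δ3 p=1 q=0 u=0 clk=1 r=1
t13.Δ0 p=1 q=0 u=0 clk=1 r=1
t13.Δ1 p=1 q=0 u=0 clk=0 r=1
t14.Δ0 p=1 q=0 u=0 clk=0 r=1
t14.Δ1 p=1 q=0 u=0 clk=1 r=1
t14.Δ2 p=1 q=1 u=0 clk=1 r=1
t14.Δ3 p=1 q=1 u=1 clk=1 r=1
t15.Δ0 p=1 q=1 u=1 clk=1 r=1
t15.Δ1 p=1 q=1 u=1 clk=0 r=1
t16.Δ0 p=1 q=1 u=1 clk=0 r=1
t16.Δ1 p=1 q=1 u=1 clk=1 r=1
t16.Δ2 p=1 q=0 u=1 clk=1 r=1
t16.Δ3 p=1 q=0 u=0 clk=1 r=1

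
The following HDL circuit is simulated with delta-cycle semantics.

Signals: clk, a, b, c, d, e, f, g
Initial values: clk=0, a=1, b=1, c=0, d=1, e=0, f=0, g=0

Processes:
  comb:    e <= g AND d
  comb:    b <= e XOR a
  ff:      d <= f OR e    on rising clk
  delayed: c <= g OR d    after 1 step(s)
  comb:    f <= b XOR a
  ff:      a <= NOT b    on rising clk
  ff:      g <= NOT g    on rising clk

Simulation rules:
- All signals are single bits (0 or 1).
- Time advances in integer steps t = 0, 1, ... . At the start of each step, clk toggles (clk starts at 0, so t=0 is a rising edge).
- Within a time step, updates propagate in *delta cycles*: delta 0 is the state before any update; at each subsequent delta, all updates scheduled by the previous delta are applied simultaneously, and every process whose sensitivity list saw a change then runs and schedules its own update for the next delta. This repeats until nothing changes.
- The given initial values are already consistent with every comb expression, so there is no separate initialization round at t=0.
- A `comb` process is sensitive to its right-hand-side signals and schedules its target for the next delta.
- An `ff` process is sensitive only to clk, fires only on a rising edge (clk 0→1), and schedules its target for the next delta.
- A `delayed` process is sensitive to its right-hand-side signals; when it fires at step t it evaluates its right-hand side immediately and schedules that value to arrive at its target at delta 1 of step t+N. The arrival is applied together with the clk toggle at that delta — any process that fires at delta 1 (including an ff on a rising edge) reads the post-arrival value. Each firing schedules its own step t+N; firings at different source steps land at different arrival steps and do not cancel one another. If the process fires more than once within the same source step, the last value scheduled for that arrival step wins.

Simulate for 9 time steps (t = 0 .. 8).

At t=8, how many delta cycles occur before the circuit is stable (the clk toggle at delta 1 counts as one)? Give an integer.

t0.Δ0 g=0 e=0 d=1 a=1 c=0 f=0 clk=0 b=1
t0.Δ1 g=0 e=0 d=1 a=1 c=0 f=0 clk=1 b=1
t0.Δ2 g=1 e=0 d=0 a=0 c=0 f=0 clk=1 b=1
t0.Δ3 g=1 e=0 d=0 a=0 c=0 f=1 clk=1 b=0
t0.Δ4 g=1 e=0 d=0 a=0 c=0 f=0 clk=1 b=0
t1.Δ0 g=1 e=0 d=0 a=0 c=0 f=0 clk=1 b=0
t1.Δ1 g=1 e=0 d=0 a=0 c=1 f=0 clk=0 b=0
t2.Δ0 g=1 e=0 d=0 a=0 c=1 f=0 clk=0 b=0
t2.Δ1 g=1 e=0 d=0 a=0 c=1 f=0 clk=1 b=0
t2.Δ2 g=0 e=0 d=0 a=1 c=1 f=0 clk=1 b=0
t2.Δ3 g=0 e=0 d=0 a=1 c=1 f=1 clk=1 b=1
t2.Δ4 g=0 e=0 d=0 a=1 c=1 f=0 clk=1 b=1
t3.Δ0 g=0 e=0 d=0 a=1 c=1 f=0 clk=1 b=1
t3.Δ1 g=0 e=0 d=0 a=1 c=0 f=0 clk=0 b=1
t4.Δ0 g=0 e=0 d=0 a=1 c=0 f=0 clk=0 b=1
t4.Δ1 g=0 e=0 d=0 a=1 c=0 f=0 clk=1 b=1
t4.Δ2 g=1 e=0 d=0 a=0 c=0 f=0 clk=1 b=1
t4.Δ3 g=1 e=0 d=0 a=0 c=0 f=1 clk=1 b=0
t4.Δ4 g=1 e=0 d=0 a=0 c=0 f=0 clk=1 b=0
t5.Δ0 g=1 e=0 d=0 a=0 c=0 f=0 clk=1 b=0
t5.Δ1 g=1 e=0 d=0 a=0 c=1 f=0 clk=0 b=0
t6.Δ0 g=1 e=0 d=0 a=0 c=1 f=0 clk=0 b=0
t6.Δ1 g=1 e=0 d=0 a=0 c=1 f=0 clk=1 b=0
t6.Δ2 g=0 e=0 d=0 a=1 c=1 f=0 clk=1 b=0
t6.Δ3 g=0 e=0 d=0 a=1 c=1 f=1 clk=1 b=1
t6.Δ4 g=0 e=0 d=0 a=1 c=1 f=0 clk=1 b=1
t7.Δ0 g=0 e=0 d=0 a=1 c=1 f=0 clk=1 b=1
t7.Δ1 g=0 e=0 d=0 a=1 c=0 f=0 clk=0 b=1
t8.Δ0 g=0 e=0 d=0 a=1 c=0 f=0 clk=0 b=1
t8.Δ1 g=0 e=0 d=0 a=1 c=0 f=0 clk=1 b=1
t8.Δ2 g=1 e=0 d=0 a=0 c=0 f=0 clk=1 b=1
t8.Δ3 g=1 e=0 d=0 a=0 c=0 f=1 clk=1 b=0
t8.Δ4 g=1 e=0 d=0 a=0 c=0 f=0 clk=1 b=0

4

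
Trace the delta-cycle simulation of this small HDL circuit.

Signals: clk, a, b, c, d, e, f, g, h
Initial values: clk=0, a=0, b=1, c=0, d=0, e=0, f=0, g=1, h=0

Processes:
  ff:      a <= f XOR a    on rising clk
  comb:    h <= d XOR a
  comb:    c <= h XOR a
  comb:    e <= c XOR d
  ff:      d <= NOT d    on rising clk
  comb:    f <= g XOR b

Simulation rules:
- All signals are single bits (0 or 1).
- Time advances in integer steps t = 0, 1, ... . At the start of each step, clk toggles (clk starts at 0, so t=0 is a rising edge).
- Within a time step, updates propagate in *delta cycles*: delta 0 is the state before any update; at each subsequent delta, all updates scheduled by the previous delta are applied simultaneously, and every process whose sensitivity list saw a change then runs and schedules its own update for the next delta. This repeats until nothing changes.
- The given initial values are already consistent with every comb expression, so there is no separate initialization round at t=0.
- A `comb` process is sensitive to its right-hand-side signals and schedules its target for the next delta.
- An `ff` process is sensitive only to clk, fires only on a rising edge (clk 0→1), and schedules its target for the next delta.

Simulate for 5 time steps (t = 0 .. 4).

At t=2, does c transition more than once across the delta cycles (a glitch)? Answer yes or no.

no

[bits: g,d,c,f,a,b,h,clk,e]
t=0: Δ0=100001000 Δ1=100001010 Δ2=110001010 Δ3=110001111 Δ4=111001111 Δ5=111001110 | 5Δ
t=1: Δ0=111001110 Δ1=111001100 | 1Δ
t=2: Δ0=111001100 Δ1=111001110 Δ2=101001110 Δ3=101001011 Δ4=100001011 Δ5=100001010 | 5Δ
t=3: Δ0=100001010 Δ1=100001000 | 1Δ
t=4: Δ0=100001000 Δ1=100001010 Δ2=110001010 Δ3=110001111 Δ4=111001111 Δ5=111001110 | 5Δ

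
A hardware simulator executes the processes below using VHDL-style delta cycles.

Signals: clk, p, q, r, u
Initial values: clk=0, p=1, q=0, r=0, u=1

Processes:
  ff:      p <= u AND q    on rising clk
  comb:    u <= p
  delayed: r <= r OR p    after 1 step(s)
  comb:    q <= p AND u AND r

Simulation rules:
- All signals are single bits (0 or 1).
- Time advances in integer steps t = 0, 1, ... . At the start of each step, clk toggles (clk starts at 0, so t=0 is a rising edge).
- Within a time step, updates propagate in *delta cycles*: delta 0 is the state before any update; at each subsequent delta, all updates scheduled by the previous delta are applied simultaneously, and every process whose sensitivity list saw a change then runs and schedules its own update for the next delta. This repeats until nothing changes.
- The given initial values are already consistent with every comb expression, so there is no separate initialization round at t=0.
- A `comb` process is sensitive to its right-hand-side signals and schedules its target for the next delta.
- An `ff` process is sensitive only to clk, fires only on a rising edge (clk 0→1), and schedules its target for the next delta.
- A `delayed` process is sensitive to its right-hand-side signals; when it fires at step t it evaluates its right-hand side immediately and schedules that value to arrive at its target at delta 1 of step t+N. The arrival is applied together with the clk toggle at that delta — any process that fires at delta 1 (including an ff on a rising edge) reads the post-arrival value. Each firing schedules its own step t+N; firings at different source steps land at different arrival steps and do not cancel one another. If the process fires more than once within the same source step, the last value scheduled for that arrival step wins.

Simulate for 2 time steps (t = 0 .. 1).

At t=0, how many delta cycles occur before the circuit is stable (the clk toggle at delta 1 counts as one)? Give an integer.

3

[bits: r,p,q,clk,u]
t=0: Δ0=01001 Δ1=01011 Δ2=00011 Δ3=00010 | 3Δ
t=1: Δ0=00010 Δ1=00000 | 1Δ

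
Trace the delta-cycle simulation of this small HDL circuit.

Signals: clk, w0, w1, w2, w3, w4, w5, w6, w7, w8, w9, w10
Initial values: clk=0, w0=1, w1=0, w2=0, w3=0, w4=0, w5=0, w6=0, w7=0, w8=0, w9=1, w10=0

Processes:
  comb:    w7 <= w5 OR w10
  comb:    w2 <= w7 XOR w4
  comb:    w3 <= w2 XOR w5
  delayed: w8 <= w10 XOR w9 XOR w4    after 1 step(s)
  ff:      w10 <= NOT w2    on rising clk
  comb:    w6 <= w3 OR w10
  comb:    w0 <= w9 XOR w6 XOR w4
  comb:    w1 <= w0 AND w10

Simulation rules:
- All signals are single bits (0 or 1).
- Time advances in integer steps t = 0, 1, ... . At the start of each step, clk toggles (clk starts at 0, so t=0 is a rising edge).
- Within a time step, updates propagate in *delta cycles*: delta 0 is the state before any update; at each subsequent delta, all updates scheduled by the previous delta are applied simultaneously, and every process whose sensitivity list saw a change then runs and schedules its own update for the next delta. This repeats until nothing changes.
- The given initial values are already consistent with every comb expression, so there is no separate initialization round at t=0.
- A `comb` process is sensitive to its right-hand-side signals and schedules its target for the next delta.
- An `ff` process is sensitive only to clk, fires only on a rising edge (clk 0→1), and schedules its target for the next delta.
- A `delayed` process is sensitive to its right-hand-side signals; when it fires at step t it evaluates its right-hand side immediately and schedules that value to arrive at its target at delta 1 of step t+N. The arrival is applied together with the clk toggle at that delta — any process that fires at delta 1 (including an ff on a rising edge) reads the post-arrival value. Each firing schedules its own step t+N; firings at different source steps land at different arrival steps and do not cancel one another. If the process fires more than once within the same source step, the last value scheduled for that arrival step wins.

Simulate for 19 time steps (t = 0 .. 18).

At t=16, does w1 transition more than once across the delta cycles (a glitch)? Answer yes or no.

yes

t=0 Δ0: clk=0 w2=0 w0=1 w5=0 w4=0 w1=0 w3=0 w9=1 w8=0 w10=0 w7=0 w6=0
  Δ1: clk:0→1
  Δ2: w10:0→1
  Δ3: w1:0→1, w7:0→1, w6:0→1
  Δ4: w2:0→1, w0:1→0
  Δ5: w1:1→0, w3:0→1
  (5Δ to stable)
t=1 Δ0: clk=1 w2=1 w0=0 w5=0 w4=0 w1=0 w3=1 w9=1 w8=0 w10=1 w7=1 w6=1
  Δ1: clk:1→0
  (1Δ to stable)
t=2 Δ0: clk=0 w2=1 w0=0 w5=0 w4=0 w1=0 w3=1 w9=1 w8=0 w10=1 w7=1 w6=1
  Δ1: clk:0→1
  Δ2: w10:1→0
  Δ3: w7:1→0
  Δ4: w2:1→0
  Δ5: w3:1→0
  Δ6: w6:1→0
  Δ7: w0:0→1
  (7Δ to stable)
t=3 Δ0: clk=1 w2=0 w0=1 w5=0 w4=0 w1=0 w3=0 w9=1 w8=0 w10=0 w7=0 w6=0
  Δ1: clk:1→0, w8:0→1
  (1Δ to stable)
t=4 Δ0: clk=0 w2=0 w0=1 w5=0 w4=0 w1=0 w3=0 w9=1 w8=1 w10=0 w7=0 w6=0
  Δ1: clk:0→1
  Δ2: w10:0→1
  Δ3: w1:0→1, w7:0→1, w6:0→1
  Δ4: w2:0→1, w0:1→0
  Δ5: w1:1→0, w3:0→1
  (5Δ to stable)
t=5 Δ0: clk=1 w2=1 w0=0 w5=0 w4=0 w1=0 w3=1 w9=1 w8=1 w10=1 w7=1 w6=1
  Δ1: clk:1→0, w8:1→0
  (1Δ to stable)
t=6 Δ0: clk=0 w2=1 w0=0 w5=0 w4=0 w1=0 w3=1 w9=1 w8=0 w10=1 w7=1 w6=1
  Δ1: clk:0→1
  Δ2: w10:1→0
  Δ3: w7:1→0
  Δ4: w2:1→0
  Δ5: w3:1→0
  Δ6: w6:1→0
  Δ7: w0:0→1
  (7Δ to stable)
t=7 Δ0: clk=1 w2=0 w0=1 w5=0 w4=0 w1=0 w3=0 w9=1 w8=0 w10=0 w7=0 w6=0
  Δ1: clk:1→0, w8:0→1
  (1Δ to stable)
t=8 Δ0: clk=0 w2=0 w0=1 w5=0 w4=0 w1=0 w3=0 w9=1 w8=1 w10=0 w7=0 w6=0
  Δ1: clk:0→1
  Δ2: w10:0→1
  Δ3: w1:0→1, w7:0→1, w6:0→1
  Δ4: w2:0→1, w0:1→0
  Δ5: w1:1→0, w3:0→1
  (5Δ to stable)
t=9 Δ0: clk=1 w2=1 w0=0 w5=0 w4=0 w1=0 w3=1 w9=1 w8=1 w10=1 w7=1 w6=1
  Δ1: clk:1→0, w8:1→0
  (1Δ to stable)
t=10 Δ0: clk=0 w2=1 w0=0 w5=0 w4=0 w1=0 w3=1 w9=1 w8=0 w10=1 w7=1 w6=1
  Δ1: clk:0→1
  Δ2: w10:1→0
  Δ3: w7:1→0
  Δ4: w2:1→0
  Δ5: w3:1→0
  Δ6: w6:1→0
  Δ7: w0:0→1
  (7Δ to stable)
t=11 Δ0: clk=1 w2=0 w0=1 w5=0 w4=0 w1=0 w3=0 w9=1 w8=0 w10=0 w7=0 w6=0
  Δ1: clk:1→0, w8:0→1
  (1Δ to stable)
t=12 Δ0: clk=0 w2=0 w0=1 w5=0 w4=0 w1=0 w3=0 w9=1 w8=1 w10=0 w7=0 w6=0
  Δ1: clk:0→1
  Δ2: w10:0→1
  Δ3: w1:0→1, w7:0→1, w6:0→1
  Δ4: w2:0→1, w0:1→0
  Δ5: w1:1→0, w3:0→1
  (5Δ to stable)
t=13 Δ0: clk=1 w2=1 w0=0 w5=0 w4=0 w1=0 w3=1 w9=1 w8=1 w10=1 w7=1 w6=1
  Δ1: clk:1→0, w8:1→0
  (1Δ to stable)
t=14 Δ0: clk=0 w2=1 w0=0 w5=0 w4=0 w1=0 w3=1 w9=1 w8=0 w10=1 w7=1 w6=1
  Δ1: clk:0→1
  Δ2: w10:1→0
  Δ3: w7:1→0
  Δ4: w2:1→0
  Δ5: w3:1→0
  Δ6: w6:1→0
  Δ7: w0:0→1
  (7Δ to stable)
t=15 Δ0: clk=1 w2=0 w0=1 w5=0 w4=0 w1=0 w3=0 w9=1 w8=0 w10=0 w7=0 w6=0
  Δ1: clk:1→0, w8:0→1
  (1Δ to stable)
t=16 Δ0: clk=0 w2=0 w0=1 w5=0 w4=0 w1=0 w3=0 w9=1 w8=1 w10=0 w7=0 w6=0
  Δ1: clk:0→1
  Δ2: w10:0→1
  Δ3: w1:0→1, w7:0→1, w6:0→1
  Δ4: w2:0→1, w0:1→0
  Δ5: w1:1→0, w3:0→1
  (5Δ to stable)
t=17 Δ0: clk=1 w2=1 w0=0 w5=0 w4=0 w1=0 w3=1 w9=1 w8=1 w10=1 w7=1 w6=1
  Δ1: clk:1→0, w8:1→0
  (1Δ to stable)
t=18 Δ0: clk=0 w2=1 w0=0 w5=0 w4=0 w1=0 w3=1 w9=1 w8=0 w10=1 w7=1 w6=1
  Δ1: clk:0→1
  Δ2: w10:1→0
  Δ3: w7:1→0
  Δ4: w2:1→0
  Δ5: w3:1→0
  Δ6: w6:1→0
  Δ7: w0:0→1
  (7Δ to stable)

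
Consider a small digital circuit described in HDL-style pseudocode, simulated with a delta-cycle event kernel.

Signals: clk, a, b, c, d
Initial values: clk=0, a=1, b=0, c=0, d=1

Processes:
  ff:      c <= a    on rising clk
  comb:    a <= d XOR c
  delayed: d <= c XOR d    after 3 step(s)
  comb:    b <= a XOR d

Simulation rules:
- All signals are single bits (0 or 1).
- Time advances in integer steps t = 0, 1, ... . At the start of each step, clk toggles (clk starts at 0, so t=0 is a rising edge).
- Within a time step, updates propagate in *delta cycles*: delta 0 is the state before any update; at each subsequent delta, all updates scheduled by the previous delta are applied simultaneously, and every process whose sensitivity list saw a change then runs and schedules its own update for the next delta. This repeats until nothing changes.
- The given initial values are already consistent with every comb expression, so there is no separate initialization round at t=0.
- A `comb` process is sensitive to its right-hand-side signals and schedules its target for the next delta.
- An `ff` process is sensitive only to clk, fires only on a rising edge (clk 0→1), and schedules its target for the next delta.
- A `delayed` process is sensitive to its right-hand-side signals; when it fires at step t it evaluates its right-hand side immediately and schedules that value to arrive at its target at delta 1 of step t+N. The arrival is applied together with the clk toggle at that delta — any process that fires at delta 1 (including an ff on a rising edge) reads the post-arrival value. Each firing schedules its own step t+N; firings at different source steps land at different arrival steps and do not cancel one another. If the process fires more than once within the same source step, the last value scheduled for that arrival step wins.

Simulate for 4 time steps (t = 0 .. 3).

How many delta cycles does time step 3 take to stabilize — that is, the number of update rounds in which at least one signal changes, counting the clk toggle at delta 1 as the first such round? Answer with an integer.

[bits: clk,d,a,b,c]
t=0: Δ0=01100 Δ1=11100 Δ2=11101 Δ3=11001 Δ4=11011 | 4Δ
t=1: Δ0=11011 Δ1=01011 | 1Δ
t=2: Δ0=01011 Δ1=11011 Δ2=11010 Δ3=11110 Δ4=11100 | 4Δ
t=3: Δ0=11100 Δ1=00100 Δ2=00010 Δ3=00000 | 3Δ

3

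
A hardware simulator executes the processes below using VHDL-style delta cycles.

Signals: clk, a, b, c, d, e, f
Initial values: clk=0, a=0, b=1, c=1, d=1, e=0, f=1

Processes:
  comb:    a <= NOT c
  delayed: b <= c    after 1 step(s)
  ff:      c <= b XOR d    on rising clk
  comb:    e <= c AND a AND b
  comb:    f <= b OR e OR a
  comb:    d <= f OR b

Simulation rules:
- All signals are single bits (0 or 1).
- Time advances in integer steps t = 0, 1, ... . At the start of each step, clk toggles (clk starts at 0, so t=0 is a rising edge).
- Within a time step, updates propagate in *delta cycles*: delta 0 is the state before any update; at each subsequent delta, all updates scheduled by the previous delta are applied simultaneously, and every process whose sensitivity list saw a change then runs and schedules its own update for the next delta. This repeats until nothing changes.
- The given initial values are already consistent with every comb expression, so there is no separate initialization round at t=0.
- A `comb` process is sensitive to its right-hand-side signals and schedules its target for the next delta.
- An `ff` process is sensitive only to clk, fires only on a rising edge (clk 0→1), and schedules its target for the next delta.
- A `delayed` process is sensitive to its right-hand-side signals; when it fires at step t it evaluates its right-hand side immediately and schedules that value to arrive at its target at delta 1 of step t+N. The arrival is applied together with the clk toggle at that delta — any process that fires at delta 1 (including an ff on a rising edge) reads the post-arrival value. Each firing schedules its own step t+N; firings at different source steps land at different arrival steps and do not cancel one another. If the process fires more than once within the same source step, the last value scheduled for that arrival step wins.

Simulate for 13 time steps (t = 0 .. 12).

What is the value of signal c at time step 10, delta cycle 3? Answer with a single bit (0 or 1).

1

t0.Δ0 c=1 b=1 e=0 clk=0 d=1 a=0 f=1
t0.Δ1 c=1 b=1 e=0 clk=1 d=1 a=0 f=1
t0.Δ2 c=0 b=1 e=0 clk=1 d=1 a=0 f=1
t0.Δ3 c=0 b=1 e=0 clk=1 d=1 a=1 f=1
t1.Δ0 c=0 b=1 e=0 clk=1 d=1 a=1 f=1
t1.Δ1 c=0 b=0 e=0 clk=0 d=1 a=1 f=1
t2.Δ0 c=0 b=0 e=0 clk=0 d=1 a=1 f=1
t2.Δ1 c=0 b=0 e=0 clk=1 d=1 a=1 f=1
t2.Δ2 c=1 b=0 e=0 clk=1 d=1 a=1 f=1
t2.Δ3 c=1 b=0 e=0 clk=1 d=1 a=0 f=1
t2.Δ4 c=1 b=0 e=0 clk=1 d=1 a=0 f=0
t2.Δ5 c=1 b=0 e=0 clk=1 d=0 a=0 f=0
t3.Δ0 c=1 b=0 e=0 clk=1 d=0 a=0 f=0
t3.Δ1 c=1 b=1 e=0 clk=0 d=0 a=0 f=0
t3.Δ2 c=1 b=1 e=0 clk=0 d=1 a=0 f=1
t4.Δ0 c=1 b=1 e=0 clk=0 d=1 a=0 f=1
t4.Δ1 c=1 b=1 e=0 clk=1 d=1 a=0 f=1
t4.Δ2 c=0 b=1 e=0 clk=1 d=1 a=0 f=1
t4.Δ3 c=0 b=1 e=0 clk=1 d=1 a=1 f=1
t5.Δ0 c=0 b=1 e=0 clk=1 d=1 a=1 f=1
t5.Δ1 c=0 b=0 e=0 clk=0 d=1 a=1 f=1
t6.Δ0 c=0 b=0 e=0 clk=0 d=1 a=1 f=1
t6.Δ1 c=0 b=0 e=0 clk=1 d=1 a=1 f=1
t6.Δ2 c=1 b=0 e=0 clk=1 d=1 a=1 f=1
t6.Δ3 c=1 b=0 e=0 clk=1 d=1 a=0 f=1
t6.Δ4 c=1 b=0 e=0 clk=1 d=1 a=0 f=0
t6.Δ5 c=1 b=0 e=0 clk=1 d=0 a=0 f=0
t7.Δ0 c=1 b=0 e=0 clk=1 d=0 a=0 f=0
t7.Δ1 c=1 b=1 e=0 clk=0 d=0 a=0 f=0
t7.Δ2 c=1 b=1 e=0 clk=0 d=1 a=0 f=1
t8.Δ0 c=1 b=1 e=0 clk=0 d=1 a=0 f=1
t8.Δ1 c=1 b=1 e=0 clk=1 d=1 a=0 f=1
t8.Δ2 c=0 b=1 e=0 clk=1 d=1 a=0 f=1
t8.Δ3 c=0 b=1 e=0 clk=1 d=1 a=1 f=1
t9.Δ0 c=0 b=1 e=0 clk=1 d=1 a=1 f=1
t9.Δ1 c=0 b=0 e=0 clk=0 d=1 a=1 f=1
t10.Δ0 c=0 b=0 e=0 clk=0 d=1 a=1 f=1
t10.Δ1 c=0 b=0 e=0 clk=1 d=1 a=1 f=1
t10.Δ2 c=1 b=0 e=0 clk=1 d=1 a=1 f=1
t10.Δ3 c=1 b=0 e=0 clk=1 d=1 a=0 f=1
t10.Δ4 c=1 b=0 e=0 clk=1 d=1 a=0 f=0
t10.Δ5 c=1 b=0 e=0 clk=1 d=0 a=0 f=0
t11.Δ0 c=1 b=0 e=0 clk=1 d=0 a=0 f=0
t11.Δ1 c=1 b=1 e=0 clk=0 d=0 a=0 f=0
t11.Δ2 c=1 b=1 e=0 clk=0 d=1 a=0 f=1
t12.Δ0 c=1 b=1 e=0 clk=0 d=1 a=0 f=1
t12.Δ1 c=1 b=1 e=0 clk=1 d=1 a=0 f=1
t12.Δ2 c=0 b=1 e=0 clk=1 d=1 a=0 f=1
t12.Δ3 c=0 b=1 e=0 clk=1 d=1 a=1 f=1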